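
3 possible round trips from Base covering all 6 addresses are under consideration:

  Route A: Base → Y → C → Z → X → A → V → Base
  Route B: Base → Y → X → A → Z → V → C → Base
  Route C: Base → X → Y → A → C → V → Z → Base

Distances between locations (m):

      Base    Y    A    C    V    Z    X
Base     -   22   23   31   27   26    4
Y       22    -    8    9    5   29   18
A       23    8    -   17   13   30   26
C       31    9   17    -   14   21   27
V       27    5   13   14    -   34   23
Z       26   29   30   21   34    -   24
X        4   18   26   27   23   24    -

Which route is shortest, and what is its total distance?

Shortest is Route C, total 121 m.

Route A: 22 + 9 + 21 + 24 + 26 + 13 + 27 = 142
Route B: 22 + 18 + 26 + 30 + 34 + 14 + 31 = 175
Route C: 4 + 18 + 8 + 17 + 14 + 34 + 26 = 121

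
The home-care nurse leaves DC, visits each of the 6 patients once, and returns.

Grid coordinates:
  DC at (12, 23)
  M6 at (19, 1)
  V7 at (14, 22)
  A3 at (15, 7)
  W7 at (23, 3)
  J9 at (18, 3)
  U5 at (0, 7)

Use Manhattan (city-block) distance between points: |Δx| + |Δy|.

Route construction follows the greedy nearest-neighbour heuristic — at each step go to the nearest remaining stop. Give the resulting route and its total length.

At DC the remaining stops are V7 3, A3 19, J9 26, U5 28, M6 29, W7 31; go to V7.
At V7 the remaining stops are A3 16, J9 23, M6 26, W7 28, U5 29; go to A3.
At A3 the remaining stops are J9 7, M6 10, W7 12, U5 15; go to J9.
At J9 the remaining stops are M6 3, W7 5, U5 22; go to M6.
At M6 the remaining stops are W7 6, U5 25; go to W7.
At W7 the remaining stops are U5 27; go to U5.
Return U5→DC: 28.
Total = 3 + 16 + 7 + 3 + 6 + 27 + 28 = 90.

90 along DC → V7 → A3 → J9 → M6 → W7 → U5 → DC.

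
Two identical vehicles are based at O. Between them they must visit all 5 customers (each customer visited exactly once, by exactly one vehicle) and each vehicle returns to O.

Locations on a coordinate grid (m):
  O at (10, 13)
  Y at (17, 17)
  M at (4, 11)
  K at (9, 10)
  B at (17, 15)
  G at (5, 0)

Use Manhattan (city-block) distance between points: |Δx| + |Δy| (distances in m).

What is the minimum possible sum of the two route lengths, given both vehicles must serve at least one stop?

60 m — the smallest possible combined total.

Check every non-empty split of the stops between the two vehicles; for each half take its own optimal tour:
  {Y} + {M, K, B, G}: 22 + 56 = 78
  {M} + {Y, K, B, G}: 16 + 58 = 74
  {Y, M} + {K, B, G}: 38 + 54 = 92
  {K} + {Y, M, B, G}: 8 + 60 = 68
  {Y, K} + {M, B, G}: 30 + 56 = 86
  {M, K} + {Y, B, G}: 18 + 58 = 76
  … (15 splits in total)
  {Y, B} + {M, K, G}: 22 + 38 = 60  ← best
Best: vehicle 1 O → Y → B → O = 22; vehicle 2 O → M → G → K → O = 38; combined 60.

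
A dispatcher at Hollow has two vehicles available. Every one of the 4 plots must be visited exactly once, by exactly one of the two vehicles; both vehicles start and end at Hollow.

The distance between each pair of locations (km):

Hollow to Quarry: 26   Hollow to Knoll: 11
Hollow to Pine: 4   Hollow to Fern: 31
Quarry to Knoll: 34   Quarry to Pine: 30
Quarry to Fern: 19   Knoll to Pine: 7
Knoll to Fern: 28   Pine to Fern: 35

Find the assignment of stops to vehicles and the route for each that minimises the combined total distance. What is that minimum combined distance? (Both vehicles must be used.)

Check every non-empty split of the stops between the two vehicles; for each half take its own optimal tour:
  {Quarry} + {Knoll, Pine, Fern}: 52 + 70 = 122
  {Knoll} + {Quarry, Pine, Fern}: 22 + 84 = 106
  {Quarry, Knoll} + {Pine, Fern}: 71 + 70 = 141
  {Pine} + {Quarry, Knoll, Fern}: 8 + 84 = 92
  {Quarry, Pine} + {Knoll, Fern}: 60 + 70 = 130
  {Knoll, Pine} + {Quarry, Fern}: 22 + 76 = 98
  … (7 splits in total)
Best: vehicle 1 Hollow → Pine → Hollow = 8; vehicle 2 Hollow → Quarry → Fern → Knoll → Hollow = 84; combined 92.

Minimum combined distance: 92 km.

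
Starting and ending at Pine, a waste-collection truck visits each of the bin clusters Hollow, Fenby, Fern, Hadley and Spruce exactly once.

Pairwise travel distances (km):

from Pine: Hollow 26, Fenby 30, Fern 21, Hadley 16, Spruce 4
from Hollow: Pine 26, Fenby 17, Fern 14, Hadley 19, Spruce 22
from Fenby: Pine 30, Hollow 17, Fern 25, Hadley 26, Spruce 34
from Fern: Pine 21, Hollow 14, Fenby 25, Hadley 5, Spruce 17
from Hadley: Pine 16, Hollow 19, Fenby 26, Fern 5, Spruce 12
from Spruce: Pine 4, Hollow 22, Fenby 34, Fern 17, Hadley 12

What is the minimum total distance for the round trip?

Minimum total distance: 82 km.

With 5 stops there are 5!/2 = 60 distinct round trips (a route and its reverse cost the same).
Pine-Hollow-Fenby-Fern-Hadley-Spruce-Pine: 26+17+25+5+12+4 = 89
Pine-Hollow-Fenby-Fern-Spruce-Hadley-Pine: 26+17+25+17+12+16 = 113
Pine-Hollow-Fenby-Hadley-Fern-Spruce-Pine: 26+17+26+5+17+4 = 95
Pine-Hollow-Fenby-Hadley-Spruce-Fern-Pine: 26+17+26+12+17+21 = 119
Pine-Hollow-Fenby-Spruce-Fern-Hadley-Pine: 26+17+34+17+5+16 = 115
Pine-Hollow-Fenby-Spruce-Hadley-Fern-Pine: 26+17+34+12+5+21 = 115
Pine-Hollow-Fern-Fenby-Hadley-Spruce-Pine: 26+14+25+26+12+4 = 107
Pine-Hollow-Fern-Fenby-Spruce-Hadley-Pine: 26+14+25+34+12+16 = 127
Pine-Hollow-Fern-Hadley-Fenby-Spruce-Pine: 26+14+5+26+34+4 = 109
Pine-Hollow-Fern-Hadley-Spruce-Fenby-Pine: 26+14+5+12+34+30 = 121
Pine-Hollow-Fern-Spruce-Fenby-Hadley-Pine: 26+14+17+34+26+16 = 133
Pine-Hollow-Fern-Spruce-Hadley-Fenby-Pine: 26+14+17+12+26+30 = 125
Pine-Hollow-Hadley-Fenby-Fern-Spruce-Pine: 26+19+26+25+17+4 = 117
Pine-Hollow-Hadley-Fenby-Spruce-Fern-Pine: 26+19+26+34+17+21 = 143
… (46 more)
Pine-Fenby-Hollow-Fern-Hadley-Spruce-Pine: 30+17+14+5+12+4 = 82  ← best
The minimum is 82.
One optimal route: Pine → Fenby → Hollow → Fern → Hadley → Spruce → Pine (or its reverse).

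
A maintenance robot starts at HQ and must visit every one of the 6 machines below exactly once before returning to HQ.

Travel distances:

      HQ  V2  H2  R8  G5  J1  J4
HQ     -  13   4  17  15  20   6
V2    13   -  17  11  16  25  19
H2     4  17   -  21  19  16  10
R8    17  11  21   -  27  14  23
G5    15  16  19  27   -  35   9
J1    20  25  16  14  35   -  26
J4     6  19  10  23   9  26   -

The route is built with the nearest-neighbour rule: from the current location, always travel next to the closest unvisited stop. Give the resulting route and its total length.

84 along HQ → H2 → J4 → G5 → V2 → R8 → J1 → HQ.

From HQ: distances to unvisited — H2=4, J4=6, V2=13, G5=15, R8=17, J1=20. Nearest is H2 (4).
From H2: distances to unvisited — J4=10, J1=16, V2=17, G5=19, R8=21. Nearest is J4 (10).
From J4: distances to unvisited — G5=9, V2=19, R8=23, J1=26. Nearest is G5 (9).
From G5: distances to unvisited — V2=16, R8=27, J1=35. Nearest is V2 (16).
From V2: distances to unvisited — R8=11, J1=25. Nearest is R8 (11).
From R8: distances to unvisited — J1=14. Nearest is J1 (14).
Return J1→HQ: 20.
Total = 4 + 10 + 9 + 16 + 11 + 14 + 20 = 84.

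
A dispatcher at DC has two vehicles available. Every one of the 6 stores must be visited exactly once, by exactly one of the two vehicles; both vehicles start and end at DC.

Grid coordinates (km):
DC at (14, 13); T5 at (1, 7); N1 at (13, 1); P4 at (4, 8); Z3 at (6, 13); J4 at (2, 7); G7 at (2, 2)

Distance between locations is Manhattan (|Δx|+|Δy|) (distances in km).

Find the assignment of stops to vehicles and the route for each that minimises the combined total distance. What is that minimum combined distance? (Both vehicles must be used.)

Minimum combined distance: 66 km.

There are 2^5 − 1 = 31 ways to divide the 6 stops into two non-empty groups. For each, the best each vehicle can do is its own shortest tour through its group:
  {T5} + {N1, P4, Z3, J4, G7}: 38 + 48 = 86
  {N1} + {T5, P4, Z3, J4, G7}: 26 + 48 = 74
  {T5, N1} + {P4, Z3, J4, G7}: 50 + 46 = 96
  {P4} + {T5, N1, Z3, J4, G7}: 30 + 50 = 80
  {T5, P4} + {N1, Z3, J4, G7}: 38 + 48 = 86
  {N1, P4} + {T5, Z3, J4, G7}: 44 + 48 = 92
  … (31 splits in total)
  {Z3} + {T5, N1, P4, J4, G7}: 16 + 50 = 66  ← best
Best: vehicle 1 DC → Z3 → DC = 16; vehicle 2 DC → N1 → G7 → T5 → J4 → P4 → DC = 50; combined 66.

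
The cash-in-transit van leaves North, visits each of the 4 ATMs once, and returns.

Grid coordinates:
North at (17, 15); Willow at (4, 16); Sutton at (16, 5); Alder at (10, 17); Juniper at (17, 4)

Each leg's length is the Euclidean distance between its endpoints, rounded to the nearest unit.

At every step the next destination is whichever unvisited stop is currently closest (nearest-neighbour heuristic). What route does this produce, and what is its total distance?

At North the remaining stops are Alder 7, Sutton 10, Juniper 11, Willow 13; go to Alder.
At Alder the remaining stops are Willow 6, Sutton 13, Juniper 15; go to Willow.
At Willow the remaining stops are Sutton 16, Juniper 18; go to Sutton.
At Sutton the remaining stops are Juniper 1; go to Juniper.
Return Juniper→North: 11.
Total = 7 + 6 + 16 + 1 + 11 = 41.

41 along North → Alder → Willow → Sutton → Juniper → North.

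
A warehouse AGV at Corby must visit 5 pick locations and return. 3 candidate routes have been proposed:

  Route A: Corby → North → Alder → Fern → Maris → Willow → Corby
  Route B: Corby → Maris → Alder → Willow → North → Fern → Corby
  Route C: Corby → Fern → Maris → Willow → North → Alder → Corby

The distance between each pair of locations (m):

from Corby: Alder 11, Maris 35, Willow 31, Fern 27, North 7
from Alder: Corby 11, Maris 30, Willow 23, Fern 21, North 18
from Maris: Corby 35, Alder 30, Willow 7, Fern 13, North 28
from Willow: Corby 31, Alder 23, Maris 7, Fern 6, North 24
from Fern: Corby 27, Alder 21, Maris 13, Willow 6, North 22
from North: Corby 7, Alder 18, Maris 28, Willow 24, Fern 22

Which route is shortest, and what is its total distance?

97 m — Route A is the shortest.

Route A: 7 + 18 + 21 + 13 + 7 + 31 = 97
Route B: 35 + 30 + 23 + 24 + 22 + 27 = 161
Route C: 27 + 13 + 7 + 24 + 18 + 11 = 100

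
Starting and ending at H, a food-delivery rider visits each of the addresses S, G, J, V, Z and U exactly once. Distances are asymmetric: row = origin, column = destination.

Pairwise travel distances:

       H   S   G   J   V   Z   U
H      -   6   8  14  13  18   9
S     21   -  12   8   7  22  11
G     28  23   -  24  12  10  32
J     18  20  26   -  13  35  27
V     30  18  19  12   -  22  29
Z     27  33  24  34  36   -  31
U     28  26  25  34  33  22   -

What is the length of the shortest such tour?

H-S-G-J-V-Z-U-H: 6+12+24+13+22+31+28 = 136
H-S-G-J-V-U-Z-H: 6+12+24+13+29+22+27 = 133
H-S-G-J-Z-V-U-H: 6+12+24+35+36+29+28 = 170
H-S-G-J-Z-U-V-H: 6+12+24+35+31+33+30 = 171
H-S-G-J-U-V-Z-H: 6+12+24+27+33+22+27 = 151
H-S-G-J-U-Z-V-H: 6+12+24+27+22+36+30 = 157
H-S-G-V-J-Z-U-H: 6+12+12+12+35+31+28 = 136
H-S-G-V-J-U-Z-H: 6+12+12+12+27+22+27 = 118
… (712 more)
H-S-U-Z-G-V-J-H: 6+11+22+24+12+12+18 = 105  ← best
The minimum is 105.
One optimal route: H → S → U → Z → G → V → J → H.

Shortest round trip = 105.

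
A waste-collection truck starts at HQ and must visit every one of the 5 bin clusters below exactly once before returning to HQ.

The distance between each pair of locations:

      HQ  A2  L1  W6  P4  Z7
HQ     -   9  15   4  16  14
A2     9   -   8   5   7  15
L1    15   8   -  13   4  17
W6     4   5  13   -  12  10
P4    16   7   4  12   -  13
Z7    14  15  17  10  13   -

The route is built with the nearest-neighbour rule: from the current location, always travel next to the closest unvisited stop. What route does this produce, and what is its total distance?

At HQ the remaining stops are W6 4, A2 9, Z7 14, L1 15, P4 16; go to W6.
At W6 the remaining stops are A2 5, Z7 10, P4 12, L1 13; go to A2.
At A2 the remaining stops are P4 7, L1 8, Z7 15; go to P4.
At P4 the remaining stops are L1 4, Z7 13; go to L1.
At L1 the remaining stops are Z7 17; go to Z7.
Return Z7→HQ: 14.
Total = 4 + 5 + 7 + 4 + 17 + 14 = 51.

Nearest-neighbour total = 51; route HQ → W6 → A2 → P4 → L1 → Z7 → HQ.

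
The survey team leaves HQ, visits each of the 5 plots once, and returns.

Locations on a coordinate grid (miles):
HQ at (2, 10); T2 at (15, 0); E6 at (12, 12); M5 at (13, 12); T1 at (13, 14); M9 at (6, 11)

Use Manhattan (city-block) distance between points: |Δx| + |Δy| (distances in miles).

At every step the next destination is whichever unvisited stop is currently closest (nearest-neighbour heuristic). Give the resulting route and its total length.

From HQ: distances to unvisited — M9=5, E6=12, M5=13, T1=15, T2=23. Nearest is M9 (5).
From M9: distances to unvisited — E6=7, M5=8, T1=10, T2=20. Nearest is E6 (7).
From E6: distances to unvisited — M5=1, T1=3, T2=15. Nearest is M5 (1).
From M5: distances to unvisited — T1=2, T2=14. Nearest is T1 (2).
From T1: distances to unvisited — T2=16. Nearest is T2 (16).
Return T2→HQ: 23.
Total = 5 + 7 + 1 + 2 + 16 + 23 = 54.

54 miles along HQ → M9 → E6 → M5 → T1 → T2 → HQ.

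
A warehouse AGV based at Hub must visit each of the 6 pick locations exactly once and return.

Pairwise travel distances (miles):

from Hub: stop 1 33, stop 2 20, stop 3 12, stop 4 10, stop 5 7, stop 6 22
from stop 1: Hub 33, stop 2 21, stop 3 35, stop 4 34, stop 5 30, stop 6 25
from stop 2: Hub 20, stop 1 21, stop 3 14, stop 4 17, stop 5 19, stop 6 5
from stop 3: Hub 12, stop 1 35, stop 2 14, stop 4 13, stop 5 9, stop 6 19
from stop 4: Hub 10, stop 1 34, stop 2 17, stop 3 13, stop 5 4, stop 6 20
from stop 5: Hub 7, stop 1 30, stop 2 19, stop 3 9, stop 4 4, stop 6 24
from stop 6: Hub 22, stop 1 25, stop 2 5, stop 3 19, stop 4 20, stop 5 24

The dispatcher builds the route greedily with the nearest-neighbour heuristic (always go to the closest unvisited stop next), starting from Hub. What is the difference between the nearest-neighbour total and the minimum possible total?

1 miles longer than the optimal tour.

Hub: stop 5=7, stop 4=10, stop 3=12, stop 2=20, stop 6=22, stop 1=33 ⇒ stop 5
stop 5: stop 4=4, stop 3=9, stop 2=19, stop 6=24, stop 1=30 ⇒ stop 4
stop 4: stop 3=13, stop 2=17, stop 6=20, stop 1=34 ⇒ stop 3
stop 3: stop 2=14, stop 6=19, stop 1=35 ⇒ stop 2
stop 2: stop 6=5, stop 1=21 ⇒ stop 6
stop 6: stop 1=25 ⇒ stop 1
NN route Hub → stop 5 → stop 4 → stop 3 → stop 2 → stop 6 → stop 1 → Hub costs 101.
Optimal: Hub → stop 1 → stop 6 → stop 2 → stop 3 → stop 5 → stop 4 → Hub costs 100 (by enumerating all 360 distinct tours).
Excess = 101 − 100 = 1.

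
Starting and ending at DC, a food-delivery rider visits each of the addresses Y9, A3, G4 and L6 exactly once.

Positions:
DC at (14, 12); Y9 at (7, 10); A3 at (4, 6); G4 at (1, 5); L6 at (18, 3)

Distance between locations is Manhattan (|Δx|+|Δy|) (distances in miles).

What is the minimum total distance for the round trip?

Shortest round trip = 52 miles.

DC→Y9→A3→G4→L6→DC: 9+7+4+19+13 = 52
DC→Y9→A3→L6→G4→DC: 9+7+17+19+20 = 72
DC→Y9→G4→A3→L6→DC: 9+11+4+17+13 = 54
DC→Y9→G4→L6→A3→DC: 9+11+19+17+16 = 72
DC→Y9→L6→A3→G4→DC: 9+18+17+4+20 = 68
DC→Y9→L6→G4→A3→DC: 9+18+19+4+16 = 66
DC→A3→Y9→G4→L6→DC: 16+7+11+19+13 = 66
DC→A3→Y9→L6→G4→DC: 16+7+18+19+20 = 80
DC→A3→G4→Y9→L6→DC: 16+4+11+18+13 = 62
DC→A3→L6→Y9→G4→DC: 16+17+18+11+20 = 82
DC→G4→Y9→A3→L6→DC: 20+11+7+17+13 = 68
DC→G4→A3→Y9→L6→DC: 20+4+7+18+13 = 62
The minimum is 52.
One optimal route: DC → Y9 → A3 → G4 → L6 → DC (or its reverse).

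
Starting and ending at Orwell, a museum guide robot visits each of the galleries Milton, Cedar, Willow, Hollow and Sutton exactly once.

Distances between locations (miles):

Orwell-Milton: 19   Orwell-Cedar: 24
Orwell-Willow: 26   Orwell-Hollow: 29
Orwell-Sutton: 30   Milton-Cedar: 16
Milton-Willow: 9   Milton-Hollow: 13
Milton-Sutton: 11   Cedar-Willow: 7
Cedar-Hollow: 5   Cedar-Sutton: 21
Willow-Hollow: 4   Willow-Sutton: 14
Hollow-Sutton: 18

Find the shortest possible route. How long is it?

With 5 stops there are 5!/2 = 60 distinct round trips (a route and its reverse cost the same).
Orwell → Milton → Cedar → Willow → Hollow → Sutton → Orwell: 19+16+7+4+18+30 = 94
Orwell → Milton → Cedar → Willow → Sutton → Hollow → Orwell: 19+16+7+14+18+29 = 103
Orwell → Milton → Cedar → Hollow → Willow → Sutton → Orwell: 19+16+5+4+14+30 = 88
Orwell → Milton → Cedar → Hollow → Sutton → Willow → Orwell: 19+16+5+18+14+26 = 98
Orwell → Milton → Cedar → Sutton → Willow → Hollow → Orwell: 19+16+21+14+4+29 = 103
Orwell → Milton → Cedar → Sutton → Hollow → Willow → Orwell: 19+16+21+18+4+26 = 104
Orwell → Milton → Willow → Cedar → Hollow → Sutton → Orwell: 19+9+7+5+18+30 = 88
Orwell → Milton → Willow → Cedar → Sutton → Hollow → Orwell: 19+9+7+21+18+29 = 103
Orwell → Milton → Willow → Hollow → Cedar → Sutton → Orwell: 19+9+4+5+21+30 = 88
Orwell → Milton → Willow → Hollow → Sutton → Cedar → Orwell: 19+9+4+18+21+24 = 95
Orwell → Milton → Willow → Sutton → Cedar → Hollow → Orwell: 19+9+14+21+5+29 = 97
Orwell → Milton → Willow → Sutton → Hollow → Cedar → Orwell: 19+9+14+18+5+24 = 89
Orwell → Milton → Hollow → Cedar → Willow → Sutton → Orwell: 19+13+5+7+14+30 = 88
Orwell → Milton → Hollow → Cedar → Sutton → Willow → Orwell: 19+13+5+21+14+26 = 98
… (46 more)
Orwell → Milton → Sutton → Willow → Hollow → Cedar → Orwell: 19+11+14+4+5+24 = 77  ← best
The minimum is 77.
One optimal route: Orwell → Milton → Sutton → Willow → Hollow → Cedar → Orwell (or its reverse).

Shortest round trip = 77 miles.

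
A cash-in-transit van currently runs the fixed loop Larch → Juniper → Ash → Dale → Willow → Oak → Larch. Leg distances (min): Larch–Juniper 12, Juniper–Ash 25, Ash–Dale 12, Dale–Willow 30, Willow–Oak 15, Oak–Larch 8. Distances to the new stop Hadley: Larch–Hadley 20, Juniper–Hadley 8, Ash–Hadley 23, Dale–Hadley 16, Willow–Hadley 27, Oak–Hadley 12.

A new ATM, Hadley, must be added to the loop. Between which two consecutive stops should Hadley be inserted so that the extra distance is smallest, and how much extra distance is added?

Insertion cost between consecutive stops i–j is d(i,Hadley) + d(Hadley,j) − d(i,j):
  between Larch and Juniper: 20 + 8 − 12 = 16
  between Juniper and Ash: 8 + 23 − 25 = 6
  between Ash and Dale: 23 + 16 − 12 = 27
  between Dale and Willow: 16 + 27 − 30 = 13
  between Willow and Oak: 27 + 12 − 15 = 24
  between Oak and Larch: 12 + 20 − 8 = 24
Cheapest insertion is between Juniper and Ash, adding 6.
New total = 102 + 6 = 108.

Adding 6 min by placing Hadley on the Juniper–Ash leg.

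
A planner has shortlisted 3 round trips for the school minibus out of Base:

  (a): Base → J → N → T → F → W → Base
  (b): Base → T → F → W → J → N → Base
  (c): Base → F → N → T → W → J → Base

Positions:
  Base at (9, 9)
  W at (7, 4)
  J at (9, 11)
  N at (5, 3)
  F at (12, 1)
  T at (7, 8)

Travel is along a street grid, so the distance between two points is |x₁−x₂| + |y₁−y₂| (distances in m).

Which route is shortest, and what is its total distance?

(a): 2 + 12 + 7 + 12 + 8 + 7 = 48
(b): 3 + 12 + 8 + 9 + 12 + 10 = 54
(c): 11 + 9 + 7 + 4 + 9 + 2 = 42

42 m — (c) is the shortest.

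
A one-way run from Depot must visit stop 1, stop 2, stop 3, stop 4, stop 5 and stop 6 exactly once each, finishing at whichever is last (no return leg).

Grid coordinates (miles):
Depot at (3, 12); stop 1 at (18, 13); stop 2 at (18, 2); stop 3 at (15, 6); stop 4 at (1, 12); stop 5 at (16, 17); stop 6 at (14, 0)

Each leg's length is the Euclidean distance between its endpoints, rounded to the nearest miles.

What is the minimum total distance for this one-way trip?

There are 6! = 720 possible orderings.
Depot→stop 1→stop 2→stop 3→stop 4→stop 5→stop 6: 15+11+5+15+16+17 = 79
Depot→stop 1→stop 2→stop 3→stop 4→stop 6→stop 5: 15+11+5+15+18+17 = 81
Depot→stop 1→stop 2→stop 3→stop 5→stop 4→stop 6: 15+11+5+11+16+18 = 76
Depot→stop 1→stop 2→stop 3→stop 5→stop 6→stop 4: 15+11+5+11+17+18 = 77
Depot→stop 1→stop 2→stop 3→stop 6→stop 4→stop 5: 15+11+5+6+18+16 = 71
Depot→stop 1→stop 2→stop 3→stop 6→stop 5→stop 4: 15+11+5+6+17+16 = 70
Depot→stop 1→stop 2→stop 4→stop 3→stop 5→stop 6: 15+11+20+15+11+17 = 89
Depot→stop 1→stop 2→stop 4→stop 3→stop 6→stop 5: 15+11+20+15+6+17 = 84
… (712 more)
Depot→stop 4→stop 5→stop 1→stop 3→stop 2→stop 6: 2+16+4+8+5+4 = 39  ← best
The minimum is 39.
One shortest path: Depot → stop 4 → stop 5 → stop 1 → stop 3 → stop 2 → stop 6.

Shortest open route: 39 miles.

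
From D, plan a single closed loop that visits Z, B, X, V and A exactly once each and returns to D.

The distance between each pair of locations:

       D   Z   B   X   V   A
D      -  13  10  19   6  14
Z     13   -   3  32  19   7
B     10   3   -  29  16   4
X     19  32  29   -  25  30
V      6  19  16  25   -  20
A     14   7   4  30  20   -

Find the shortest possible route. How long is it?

With 5 stops there are 5!/2 = 60 distinct round trips (a route and its reverse cost the same).
D → Z → B → X → V → A → D: 13+3+29+25+20+14 = 104
D → Z → B → X → A → V → D: 13+3+29+30+20+6 = 101
D → Z → B → V → X → A → D: 13+3+16+25+30+14 = 101
D → Z → B → V → A → X → D: 13+3+16+20+30+19 = 101
D → Z → B → A → X → V → D: 13+3+4+30+25+6 = 81
D → Z → B → A → V → X → D: 13+3+4+20+25+19 = 84
D → Z → X → B → V → A → D: 13+32+29+16+20+14 = 124
D → Z → X → B → A → V → D: 13+32+29+4+20+6 = 104
D → Z → X → V → B → A → D: 13+32+25+16+4+14 = 104
D → Z → X → V → A → B → D: 13+32+25+20+4+10 = 104
D → Z → X → A → B → V → D: 13+32+30+4+16+6 = 101
D → Z → X → A → V → B → D: 13+32+30+20+16+10 = 121
D → Z → V → B → X → A → D: 13+19+16+29+30+14 = 121
D → Z → V → B → A → X → D: 13+19+16+4+30+19 = 101
… (46 more)
The minimum is 81.
One optimal route: D → Z → B → A → X → V → D (or its reverse).

81 — the shortest possible round trip.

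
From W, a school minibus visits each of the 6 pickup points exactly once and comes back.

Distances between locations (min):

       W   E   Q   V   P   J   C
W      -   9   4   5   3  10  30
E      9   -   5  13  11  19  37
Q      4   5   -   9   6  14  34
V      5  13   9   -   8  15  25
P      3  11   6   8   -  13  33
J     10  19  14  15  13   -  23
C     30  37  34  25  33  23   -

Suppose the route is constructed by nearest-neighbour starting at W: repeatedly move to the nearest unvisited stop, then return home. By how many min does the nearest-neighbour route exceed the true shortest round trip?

From W: P=3, Q=4, V=5, E=9, J=10, C=30 → choose P (3).
From P: Q=6, V=8, E=11, J=13, C=33 → choose Q (6).
From Q: E=5, V=9, J=14, C=34 → choose E (5).
From E: V=13, J=19, C=37 → choose V (13).
From V: J=15, C=25 → choose J (15).
From J: C=23 → choose C (23).
NN route W → P → Q → E → V → J → C → W costs 95.
Optimal: W → P → Q → E → V → C → J → W costs 85 (by enumerating all 360 distinct tours).
Excess = 95 − 85 = 10.

The nearest-neighbour route is 10 min longer than optimal.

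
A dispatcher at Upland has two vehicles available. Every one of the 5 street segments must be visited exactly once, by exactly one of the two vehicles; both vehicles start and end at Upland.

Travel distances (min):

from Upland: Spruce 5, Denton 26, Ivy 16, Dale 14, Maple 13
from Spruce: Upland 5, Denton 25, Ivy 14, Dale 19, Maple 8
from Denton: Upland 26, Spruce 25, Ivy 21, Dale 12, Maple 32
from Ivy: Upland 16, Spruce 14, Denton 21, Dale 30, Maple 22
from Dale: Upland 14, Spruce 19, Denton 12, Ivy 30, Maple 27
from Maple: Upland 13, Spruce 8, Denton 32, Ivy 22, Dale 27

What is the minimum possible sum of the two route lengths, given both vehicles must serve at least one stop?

89 min — the smallest possible combined total.

Try each way of splitting the stops between the two vehicles (each non-empty) and, for each split, find the best tour for each vehicle:
  {Spruce} + {Denton, Ivy, Dale, Maple}: 10 + 82 = 92
  {Denton} + {Spruce, Ivy, Dale, Maple}: 52 + 79 = 131
  {Spruce, Denton} + {Ivy, Dale, Maple}: 56 + 79 = 135
  {Ivy} + {Spruce, Denton, Dale, Maple}: 32 + 71 = 103
  {Spruce, Ivy} + {Denton, Dale, Maple}: 35 + 71 = 106
  {Denton, Ivy} + {Spruce, Dale, Maple}: 63 + 54 = 117
  … (15 splits in total)
  {Denton, Ivy, Dale} + {Spruce, Maple}: 63 + 26 = 89  ← best
Best: vehicle 1 Upland → Ivy → Denton → Dale → Upland = 63; vehicle 2 Upland → Spruce → Maple → Upland = 26; combined 89.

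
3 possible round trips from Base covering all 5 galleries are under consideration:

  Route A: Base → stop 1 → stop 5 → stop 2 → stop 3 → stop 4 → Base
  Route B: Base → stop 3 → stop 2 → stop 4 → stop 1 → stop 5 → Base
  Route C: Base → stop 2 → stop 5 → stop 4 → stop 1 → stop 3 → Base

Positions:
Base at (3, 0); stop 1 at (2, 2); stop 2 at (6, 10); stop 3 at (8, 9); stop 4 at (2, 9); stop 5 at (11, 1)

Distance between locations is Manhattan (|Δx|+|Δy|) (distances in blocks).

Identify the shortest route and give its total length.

Route A: 3 + 10 + 14 + 3 + 6 + 10 = 46
Route B: 14 + 3 + 5 + 7 + 10 + 9 = 48
Route C: 13 + 14 + 17 + 7 + 13 + 14 = 78

Shortest is Route A, total 46 blocks.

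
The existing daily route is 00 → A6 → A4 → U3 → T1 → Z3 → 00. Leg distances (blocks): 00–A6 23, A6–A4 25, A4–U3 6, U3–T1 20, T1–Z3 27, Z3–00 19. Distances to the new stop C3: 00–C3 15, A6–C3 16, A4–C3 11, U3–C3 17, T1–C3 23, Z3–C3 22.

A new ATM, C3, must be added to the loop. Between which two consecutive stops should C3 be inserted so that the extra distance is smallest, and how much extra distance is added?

Adding 2 blocks by placing C3 on the A6–A4 leg.

Insertion cost between consecutive stops i–j is d(i,C3) + d(C3,j) − d(i,j):
  between 00 and A6: 15 + 16 − 23 = 8
  between A6 and A4: 16 + 11 − 25 = 2
  between A4 and U3: 11 + 17 − 6 = 22
  between U3 and T1: 17 + 23 − 20 = 20
  between T1 and Z3: 23 + 22 − 27 = 18
  between Z3 and 00: 22 + 15 − 19 = 18
Cheapest insertion is between A6 and A4, adding 2.
New total = 120 + 2 = 122.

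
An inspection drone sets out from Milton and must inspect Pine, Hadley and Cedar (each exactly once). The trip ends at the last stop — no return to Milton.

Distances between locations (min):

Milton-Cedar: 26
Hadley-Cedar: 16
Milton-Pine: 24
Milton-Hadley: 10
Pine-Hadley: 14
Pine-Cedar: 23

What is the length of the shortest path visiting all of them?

Shortest open route: 47 min.

There are 3! = 6 possible orderings.
Milton → Pine → Hadley → Cedar: 24+14+16 = 54
Milton → Pine → Cedar → Hadley: 24+23+16 = 63
Milton → Hadley → Pine → Cedar: 10+14+23 = 47
Milton → Hadley → Cedar → Pine: 10+16+23 = 49
Milton → Cedar → Pine → Hadley: 26+23+14 = 63
Milton → Cedar → Hadley → Pine: 26+16+14 = 56
The minimum is 47.
One shortest path: Milton → Hadley → Pine → Cedar.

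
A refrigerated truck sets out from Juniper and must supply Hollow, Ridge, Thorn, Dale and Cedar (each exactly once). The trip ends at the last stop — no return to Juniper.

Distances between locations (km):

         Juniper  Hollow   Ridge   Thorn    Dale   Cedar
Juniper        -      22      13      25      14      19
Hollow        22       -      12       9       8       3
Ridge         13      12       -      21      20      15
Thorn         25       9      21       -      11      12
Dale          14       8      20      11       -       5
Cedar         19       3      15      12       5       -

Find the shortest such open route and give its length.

44 km — the minimum one-way total.

There are 5! = 120 possible orderings.
Juniper - Hollow - Ridge - Thorn - Dale - Cedar: 22+12+21+11+5 = 71
Juniper - Hollow - Ridge - Thorn - Cedar - Dale: 22+12+21+12+5 = 72
Juniper - Hollow - Ridge - Dale - Thorn - Cedar: 22+12+20+11+12 = 77
Juniper - Hollow - Ridge - Dale - Cedar - Thorn: 22+12+20+5+12 = 71
Juniper - Hollow - Ridge - Cedar - Thorn - Dale: 22+12+15+12+11 = 72
Juniper - Hollow - Ridge - Cedar - Dale - Thorn: 22+12+15+5+11 = 65
Juniper - Hollow - Thorn - Ridge - Dale - Cedar: 22+9+21+20+5 = 77
Juniper - Hollow - Thorn - Ridge - Cedar - Dale: 22+9+21+15+5 = 72
Juniper - Hollow - Thorn - Dale - Ridge - Cedar: 22+9+11+20+15 = 77
Juniper - Hollow - Thorn - Dale - Cedar - Ridge: 22+9+11+5+15 = 62
Juniper - Hollow - Thorn - Cedar - Ridge - Dale: 22+9+12+15+20 = 78
Juniper - Hollow - Thorn - Cedar - Dale - Ridge: 22+9+12+5+20 = 68
Juniper - Hollow - Dale - Ridge - Thorn - Cedar: 22+8+20+21+12 = 83
Juniper - Hollow - Dale - Ridge - Cedar - Thorn: 22+8+20+15+12 = 77
… (106 more)
Juniper - Ridge - Hollow - Cedar - Dale - Thorn: 13+12+3+5+11 = 44  ← best
The minimum is 44.
One shortest path: Juniper → Ridge → Hollow → Cedar → Dale → Thorn.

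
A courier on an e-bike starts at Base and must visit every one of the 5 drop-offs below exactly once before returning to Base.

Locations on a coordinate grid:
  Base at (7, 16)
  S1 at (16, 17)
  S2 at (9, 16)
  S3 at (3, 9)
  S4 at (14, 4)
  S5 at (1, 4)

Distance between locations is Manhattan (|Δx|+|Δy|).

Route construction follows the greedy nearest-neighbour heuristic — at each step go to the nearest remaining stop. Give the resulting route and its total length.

Total distance 56 via the nearest-neighbour route Base → S2 → S1 → S4 → S5 → S3 → Base.

At Base the remaining stops are S2 2, S1 10, S3 11, S5 18, S4 19; go to S2.
At S2 the remaining stops are S1 8, S3 13, S4 17, S5 20; go to S1.
At S1 the remaining stops are S4 15, S3 21, S5 28; go to S4.
At S4 the remaining stops are S5 13, S3 16; go to S5.
At S5 the remaining stops are S3 7; go to S3.
Return S3→Base: 11.
Total = 2 + 8 + 15 + 13 + 7 + 11 = 56.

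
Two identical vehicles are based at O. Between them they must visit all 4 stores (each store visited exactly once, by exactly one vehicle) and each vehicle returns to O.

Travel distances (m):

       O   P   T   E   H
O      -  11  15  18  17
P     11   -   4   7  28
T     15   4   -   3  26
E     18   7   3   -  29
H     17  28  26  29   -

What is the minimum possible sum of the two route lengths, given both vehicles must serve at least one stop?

There are 2^3 − 1 = 7 ways to divide the 4 stops into two non-empty groups. For each, the best each vehicle can do is its own shortest tour through its group:
  {P} + {T, E, H}: 22 + 64 = 86
  {T} + {P, E, H}: 30 + 64 = 94
  {P, T} + {E, H}: 30 + 64 = 94
  {E} + {P, T, H}: 36 + 58 = 94
  {P, E} + {T, H}: 36 + 58 = 94
  {T, E} + {P, H}: 36 + 56 = 92
  … (7 splits in total)
  {P, T, E} + {H}: 36 + 34 = 70  ← best
Best: vehicle 1 O → P → T → E → O = 36; vehicle 2 O → H → O = 34; combined 70.

Minimum combined distance: 70 m.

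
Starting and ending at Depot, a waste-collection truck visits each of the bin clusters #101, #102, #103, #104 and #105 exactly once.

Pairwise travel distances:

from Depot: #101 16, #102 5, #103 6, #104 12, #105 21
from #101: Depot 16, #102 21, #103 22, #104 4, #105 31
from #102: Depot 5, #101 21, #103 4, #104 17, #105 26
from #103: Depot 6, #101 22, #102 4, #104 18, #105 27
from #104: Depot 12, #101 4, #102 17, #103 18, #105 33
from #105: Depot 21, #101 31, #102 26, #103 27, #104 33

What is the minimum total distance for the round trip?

With 5 stops there are 5!/2 = 60 distinct round trips (a route and its reverse cost the same).
Depot → #101 → #102 → #103 → #104 → #105 → Depot: 16+21+4+18+33+21 = 113
Depot → #101 → #102 → #103 → #105 → #104 → Depot: 16+21+4+27+33+12 = 113
Depot → #101 → #102 → #104 → #103 → #105 → Depot: 16+21+17+18+27+21 = 120
Depot → #101 → #102 → #104 → #105 → #103 → Depot: 16+21+17+33+27+6 = 120
Depot → #101 → #102 → #105 → #103 → #104 → Depot: 16+21+26+27+18+12 = 120
Depot → #101 → #102 → #105 → #104 → #103 → Depot: 16+21+26+33+18+6 = 120
Depot → #101 → #103 → #102 → #104 → #105 → Depot: 16+22+4+17+33+21 = 113
Depot → #101 → #103 → #102 → #105 → #104 → Depot: 16+22+4+26+33+12 = 113
Depot → #101 → #103 → #104 → #102 → #105 → Depot: 16+22+18+17+26+21 = 120
Depot → #101 → #103 → #104 → #105 → #102 → Depot: 16+22+18+33+26+5 = 120
Depot → #101 → #103 → #105 → #102 → #104 → Depot: 16+22+27+26+17+12 = 120
Depot → #101 → #103 → #105 → #104 → #102 → Depot: 16+22+27+33+17+5 = 120
Depot → #101 → #104 → #102 → #103 → #105 → Depot: 16+4+17+4+27+21 = 89
Depot → #101 → #104 → #102 → #105 → #103 → Depot: 16+4+17+26+27+6 = 96
… (46 more)
Depot → #102 → #103 → #104 → #101 → #105 → Depot: 5+4+18+4+31+21 = 83  ← best
The minimum is 83.
One optimal route: Depot → #102 → #103 → #104 → #101 → #105 → Depot (or its reverse).

Minimum total distance: 83.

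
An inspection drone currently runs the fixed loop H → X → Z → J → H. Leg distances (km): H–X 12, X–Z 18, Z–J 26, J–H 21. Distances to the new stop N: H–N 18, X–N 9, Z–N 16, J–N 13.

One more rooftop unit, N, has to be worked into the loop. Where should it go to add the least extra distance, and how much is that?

Insertion cost between consecutive stops i–j is d(i,N) + d(N,j) − d(i,j):
  between H and X: 18 + 9 − 12 = 15
  between X and Z: 9 + 16 − 18 = 7
  between Z and J: 16 + 13 − 26 = 3
  between J and H: 13 + 18 − 21 = 10
Cheapest insertion is between Z and J, adding 3.
New total = 77 + 3 = 80.

+3 km — insert N between Z and J.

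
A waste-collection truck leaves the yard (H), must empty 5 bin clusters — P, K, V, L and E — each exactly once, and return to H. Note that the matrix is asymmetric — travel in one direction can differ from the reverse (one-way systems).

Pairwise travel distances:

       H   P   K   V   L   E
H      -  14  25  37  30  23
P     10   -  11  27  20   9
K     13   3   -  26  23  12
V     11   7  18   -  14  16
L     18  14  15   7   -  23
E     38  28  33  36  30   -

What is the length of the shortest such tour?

H → P → K → V → L → E → H: 14+11+26+14+23+38 = 126
H → P → K → V → E → L → H: 14+11+26+16+30+18 = 115
H → P → K → L → V → E → H: 14+11+23+7+16+38 = 109
H → P → K → L → E → V → H: 14+11+23+23+36+11 = 118
H → P → K → E → V → L → H: 14+11+12+36+14+18 = 105
H → P → K → E → L → V → H: 14+11+12+30+7+11 = 85
H → P → V → K → L → E → H: 14+27+18+23+23+38 = 143
H → P → V → K → E → L → H: 14+27+18+12+30+18 = 119
H → P → V → L → K → E → H: 14+27+14+15+12+38 = 120
H → P → V → L → E → K → H: 14+27+14+23+33+13 = 124
H → P → V → E → K → L → H: 14+27+16+33+23+18 = 131
H → P → V → E → L → K → H: 14+27+16+30+15+13 = 115
H → P → L → K → V → E → H: 14+20+15+26+16+38 = 129
H → P → L → K → E → V → H: 14+20+15+12+36+11 = 108
… (106 more)
The minimum is 85.
One optimal route: H → P → K → E → L → V → H.

85 — the shortest possible round trip.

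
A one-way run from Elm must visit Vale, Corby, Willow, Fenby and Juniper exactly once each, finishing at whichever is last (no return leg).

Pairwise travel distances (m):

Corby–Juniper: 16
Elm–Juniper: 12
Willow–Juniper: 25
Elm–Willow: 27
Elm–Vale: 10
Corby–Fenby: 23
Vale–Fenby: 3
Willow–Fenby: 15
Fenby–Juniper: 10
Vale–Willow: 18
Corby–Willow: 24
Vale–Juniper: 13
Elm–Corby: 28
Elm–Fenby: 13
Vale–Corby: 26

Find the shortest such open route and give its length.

63 m — the minimum one-way total.

There are 5! = 120 possible orderings.
Elm→Vale→Corby→Willow→Fenby→Juniper: 10+26+24+15+10 = 85
Elm→Vale→Corby→Willow→Juniper→Fenby: 10+26+24+25+10 = 95
Elm→Vale→Corby→Fenby→Willow→Juniper: 10+26+23+15+25 = 99
Elm→Vale→Corby→Fenby→Juniper→Willow: 10+26+23+10+25 = 94
Elm→Vale→Corby→Juniper→Willow→Fenby: 10+26+16+25+15 = 92
Elm→Vale→Corby→Juniper→Fenby→Willow: 10+26+16+10+15 = 77
Elm→Vale→Willow→Corby→Fenby→Juniper: 10+18+24+23+10 = 85
Elm→Vale→Willow→Corby→Juniper→Fenby: 10+18+24+16+10 = 78
Elm→Vale→Willow→Fenby→Corby→Juniper: 10+18+15+23+16 = 82
Elm→Vale→Willow→Fenby→Juniper→Corby: 10+18+15+10+16 = 69
Elm→Vale→Willow→Juniper→Corby→Fenby: 10+18+25+16+23 = 92
Elm→Vale→Willow→Juniper→Fenby→Corby: 10+18+25+10+23 = 86
Elm→Vale→Fenby→Corby→Willow→Juniper: 10+3+23+24+25 = 85
Elm→Vale→Fenby→Corby→Juniper→Willow: 10+3+23+16+25 = 77
… (106 more)
Elm→Vale→Fenby→Juniper→Corby→Willow: 10+3+10+16+24 = 63  ← best
The minimum is 63.
One shortest path: Elm → Vale → Fenby → Juniper → Corby → Willow.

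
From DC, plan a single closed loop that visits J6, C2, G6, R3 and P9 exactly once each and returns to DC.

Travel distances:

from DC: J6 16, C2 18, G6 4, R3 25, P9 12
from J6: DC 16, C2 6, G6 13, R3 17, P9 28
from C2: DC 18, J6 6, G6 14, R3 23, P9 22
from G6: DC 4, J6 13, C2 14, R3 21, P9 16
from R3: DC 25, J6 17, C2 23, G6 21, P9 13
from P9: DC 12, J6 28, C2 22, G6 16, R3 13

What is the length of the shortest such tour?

Minimum total distance: 66.

With 5 stops there are 5!/2 = 60 distinct round trips (a route and its reverse cost the same).
DC → J6 → C2 → G6 → R3 → P9 → DC: 16+6+14+21+13+12 = 82
DC → J6 → C2 → G6 → P9 → R3 → DC: 16+6+14+16+13+25 = 90
DC → J6 → C2 → R3 → G6 → P9 → DC: 16+6+23+21+16+12 = 94
DC → J6 → C2 → R3 → P9 → G6 → DC: 16+6+23+13+16+4 = 78
DC → J6 → C2 → P9 → G6 → R3 → DC: 16+6+22+16+21+25 = 106
DC → J6 → C2 → P9 → R3 → G6 → DC: 16+6+22+13+21+4 = 82
DC → J6 → G6 → C2 → R3 → P9 → DC: 16+13+14+23+13+12 = 91
DC → J6 → G6 → C2 → P9 → R3 → DC: 16+13+14+22+13+25 = 103
DC → J6 → G6 → R3 → C2 → P9 → DC: 16+13+21+23+22+12 = 107
DC → J6 → G6 → R3 → P9 → C2 → DC: 16+13+21+13+22+18 = 103
DC → J6 → G6 → P9 → C2 → R3 → DC: 16+13+16+22+23+25 = 115
DC → J6 → G6 → P9 → R3 → C2 → DC: 16+13+16+13+23+18 = 99
DC → J6 → R3 → C2 → G6 → P9 → DC: 16+17+23+14+16+12 = 98
DC → J6 → R3 → C2 → P9 → G6 → DC: 16+17+23+22+16+4 = 98
… (46 more)
DC → G6 → C2 → J6 → R3 → P9 → DC: 4+14+6+17+13+12 = 66  ← best
The minimum is 66.
One optimal route: DC → G6 → C2 → J6 → R3 → P9 → DC (or its reverse).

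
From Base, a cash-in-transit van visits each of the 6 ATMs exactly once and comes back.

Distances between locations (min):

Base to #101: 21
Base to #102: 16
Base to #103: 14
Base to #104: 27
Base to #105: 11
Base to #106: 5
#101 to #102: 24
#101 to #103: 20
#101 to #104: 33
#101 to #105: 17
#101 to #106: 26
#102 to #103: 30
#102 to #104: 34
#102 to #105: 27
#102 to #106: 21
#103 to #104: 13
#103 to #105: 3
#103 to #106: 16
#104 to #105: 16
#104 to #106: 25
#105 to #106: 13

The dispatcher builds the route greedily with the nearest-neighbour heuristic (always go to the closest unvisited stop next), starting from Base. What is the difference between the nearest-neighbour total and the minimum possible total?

Base: #106=5, #105=11, #103=14, #102=16, #101=21, #104=27 ⇒ #106
#106: #105=13, #103=16, #102=21, #104=25, #101=26 ⇒ #105
#105: #103=3, #104=16, #101=17, #102=27 ⇒ #103
#103: #104=13, #101=20, #102=30 ⇒ #104
#104: #101=33, #102=34 ⇒ #101
#101: #102=24 ⇒ #102
NN route Base → #106 → #105 → #103 → #104 → #101 → #102 → Base costs 107.
Optimal: Base → #102 → #101 → #105 → #103 → #104 → #106 → Base costs 103 (by enumerating all 360 distinct tours).
Excess = 107 − 103 = 4.

4 min longer than the optimal tour.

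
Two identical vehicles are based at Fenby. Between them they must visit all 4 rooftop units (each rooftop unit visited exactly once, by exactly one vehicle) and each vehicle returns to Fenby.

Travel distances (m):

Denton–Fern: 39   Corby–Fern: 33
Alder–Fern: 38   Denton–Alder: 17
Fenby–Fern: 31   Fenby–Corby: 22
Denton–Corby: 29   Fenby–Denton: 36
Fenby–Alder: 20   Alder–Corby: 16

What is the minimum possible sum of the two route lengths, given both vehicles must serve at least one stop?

There are 2^3 − 1 = 7 ways to divide the 4 stops into two non-empty groups. For each, the best each vehicle can do is its own shortest tour through its group:
  {Denton} + {Alder, Corby, Fern}: 72 + 100 = 172
  {Alder} + {Denton, Corby, Fern}: 40 + 121 = 161
  {Denton, Alder} + {Corby, Fern}: 73 + 86 = 159
  {Corby} + {Denton, Alder, Fern}: 44 + 107 = 151
  {Denton, Corby} + {Alder, Fern}: 87 + 89 = 176
  {Alder, Corby} + {Denton, Fern}: 58 + 106 = 164
  … (7 splits in total)
  {Denton, Alder, Corby} + {Fern}: 88 + 62 = 150  ← best
Best: vehicle 1 Fenby → Alder → Denton → Corby → Fenby = 88; vehicle 2 Fenby → Fern → Fenby = 62; combined 150.

Minimum combined distance: 150 m.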